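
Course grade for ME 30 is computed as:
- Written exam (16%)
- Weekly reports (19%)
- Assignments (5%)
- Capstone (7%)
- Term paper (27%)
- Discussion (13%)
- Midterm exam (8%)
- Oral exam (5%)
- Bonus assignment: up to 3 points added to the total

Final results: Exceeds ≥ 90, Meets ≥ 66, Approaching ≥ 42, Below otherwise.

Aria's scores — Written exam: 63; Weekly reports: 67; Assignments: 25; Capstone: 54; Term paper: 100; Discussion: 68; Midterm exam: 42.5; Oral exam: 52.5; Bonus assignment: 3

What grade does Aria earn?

Meets

Weighted total:
  Written exam 63 × 0.16 = 10.08
  Weekly reports 67 × 0.19 = 12.73
  Assignments 25 × 0.05 = 1.25
  Capstone 54 × 0.07 = 3.78
  Term paper 100 × 0.27 = 27
  Discussion 68 × 0.13 = 8.84
  Midterm exam 42.5 × 0.08 = 3.4
  Oral exam 52.5 × 0.05 = 2.625
Sum = 69.705
Bonus assignment: 69.705 + 3 = 72.705
72.705 is ≥ 66 and < 90 → Meets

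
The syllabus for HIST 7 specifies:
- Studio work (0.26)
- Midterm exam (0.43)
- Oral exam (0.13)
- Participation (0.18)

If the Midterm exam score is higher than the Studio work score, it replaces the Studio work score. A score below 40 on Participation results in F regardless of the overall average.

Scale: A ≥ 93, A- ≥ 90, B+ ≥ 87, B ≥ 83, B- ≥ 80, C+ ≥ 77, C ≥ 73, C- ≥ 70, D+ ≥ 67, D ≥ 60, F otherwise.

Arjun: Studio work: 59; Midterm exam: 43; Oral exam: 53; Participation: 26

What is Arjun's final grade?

Midterm exam (43) ≤ Studio work (59), so Studio work stays at 59.
Participation score 26 < 40: minimum not met.
Weighted total:
  Studio work 59 × 0.26 = 15.34
  Midterm exam 43 × 0.43 = 18.49
  Oral exam 53 × 0.13 = 6.89
  Participation 26 × 0.18 = 4.68
Sum = 45.4
Because the Participation minimum was not met, the result is F.

F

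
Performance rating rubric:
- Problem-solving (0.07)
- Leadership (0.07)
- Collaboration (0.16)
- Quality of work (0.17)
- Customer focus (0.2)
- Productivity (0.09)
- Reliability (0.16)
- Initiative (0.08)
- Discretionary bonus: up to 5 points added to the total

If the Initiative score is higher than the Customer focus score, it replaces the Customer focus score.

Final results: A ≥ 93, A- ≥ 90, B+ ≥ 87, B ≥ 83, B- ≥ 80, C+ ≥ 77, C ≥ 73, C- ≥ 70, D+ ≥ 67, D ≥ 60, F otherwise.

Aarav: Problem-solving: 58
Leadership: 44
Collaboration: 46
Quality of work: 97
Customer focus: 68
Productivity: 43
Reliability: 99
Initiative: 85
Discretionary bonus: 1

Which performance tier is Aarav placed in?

C

Initiative (85) > Customer focus (68), so Customer focus counts as 85.
Weighted total:
  Problem-solving 58 × 0.07 = 4.06
  Leadership 44 × 0.07 = 3.08
  Collaboration 46 × 0.16 = 7.36
  Quality of work 97 × 0.17 = 16.49
  Customer focus 85 × 0.2 = 17
  Productivity 43 × 0.09 = 3.87
  Reliability 99 × 0.16 = 15.84
  Initiative 85 × 0.08 = 6.8
Sum = 74.5
Discretionary bonus: 74.5 + 1 = 75.5
75.5 is ≥ 73 and < 77 → C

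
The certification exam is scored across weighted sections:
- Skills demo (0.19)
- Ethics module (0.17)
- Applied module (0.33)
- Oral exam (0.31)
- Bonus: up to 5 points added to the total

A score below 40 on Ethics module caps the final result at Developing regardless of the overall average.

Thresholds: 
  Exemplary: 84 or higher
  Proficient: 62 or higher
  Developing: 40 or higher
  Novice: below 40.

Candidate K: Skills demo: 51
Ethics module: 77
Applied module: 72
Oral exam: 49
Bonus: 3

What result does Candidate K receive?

Proficient

Ethics module score 77 ≥ 40: minimum met.
Weighted total:
  Skills demo 51 × 0.19 = 9.69
  Ethics module 77 × 0.17 = 13.09
  Applied module 72 × 0.33 = 23.76
  Oral exam 49 × 0.31 = 15.19
Sum = 61.73
Bonus: 61.73 + 3 = 64.73
64.73 is ≥ 62 and < 84 → Proficient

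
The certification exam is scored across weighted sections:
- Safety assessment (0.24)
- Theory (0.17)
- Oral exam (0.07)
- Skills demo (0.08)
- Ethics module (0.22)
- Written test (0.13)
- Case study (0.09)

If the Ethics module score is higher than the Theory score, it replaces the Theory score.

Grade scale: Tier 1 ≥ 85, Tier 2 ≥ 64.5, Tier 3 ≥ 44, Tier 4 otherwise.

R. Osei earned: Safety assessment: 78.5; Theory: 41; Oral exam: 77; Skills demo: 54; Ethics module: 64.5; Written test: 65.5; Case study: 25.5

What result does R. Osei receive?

Ethics module (64.5) > Theory (41), so Theory counts as 64.5.
Weighted total:
  Safety assessment 78.5 × 0.24 = 18.84
  Theory 64.5 × 0.17 = 10.965
  Oral exam 77 × 0.07 = 5.39
  Skills demo 54 × 0.08 = 4.32
  Ethics module 64.5 × 0.22 = 14.19
  Written test 65.5 × 0.13 = 8.515
  Case study 25.5 × 0.09 = 2.295
Sum = 64.515
64.515 is ≥ 64.5 and < 85 → Tier 2

Tier 2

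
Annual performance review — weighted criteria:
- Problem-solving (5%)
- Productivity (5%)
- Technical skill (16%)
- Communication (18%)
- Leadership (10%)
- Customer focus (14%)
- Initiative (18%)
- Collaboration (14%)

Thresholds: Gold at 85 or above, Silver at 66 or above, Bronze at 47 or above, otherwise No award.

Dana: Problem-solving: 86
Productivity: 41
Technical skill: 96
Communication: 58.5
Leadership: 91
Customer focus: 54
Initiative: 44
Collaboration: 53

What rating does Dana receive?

Bronze

Weighted total:
  Problem-solving 86 × 0.05 = 4.3
  Productivity 41 × 0.05 = 2.05
  Technical skill 96 × 0.16 = 15.36
  Communication 58.5 × 0.18 = 10.53
  Leadership 91 × 0.1 = 9.1
  Customer focus 54 × 0.14 = 7.56
  Initiative 44 × 0.18 = 7.92
  Collaboration 53 × 0.14 = 7.42
Sum = 64.24
64.24 is ≥ 47 and < 66 → Bronze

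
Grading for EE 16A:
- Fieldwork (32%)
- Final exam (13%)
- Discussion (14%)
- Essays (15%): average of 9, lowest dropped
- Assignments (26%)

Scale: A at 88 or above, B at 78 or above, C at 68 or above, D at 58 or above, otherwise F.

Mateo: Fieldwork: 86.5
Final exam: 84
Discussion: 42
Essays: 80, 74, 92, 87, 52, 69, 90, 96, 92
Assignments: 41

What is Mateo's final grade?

Essays: drop 52 → average of remaining 8 = 680/8 = 85
Weighted total:
  Fieldwork 86.5 × 0.32 = 27.68
  Final exam 84 × 0.13 = 10.92
  Discussion 42 × 0.14 = 5.88
  Essays 85 × 0.15 = 12.75
  Assignments 41 × 0.26 = 10.66
Sum = 67.89
67.89 is ≥ 58 and < 68 → D

D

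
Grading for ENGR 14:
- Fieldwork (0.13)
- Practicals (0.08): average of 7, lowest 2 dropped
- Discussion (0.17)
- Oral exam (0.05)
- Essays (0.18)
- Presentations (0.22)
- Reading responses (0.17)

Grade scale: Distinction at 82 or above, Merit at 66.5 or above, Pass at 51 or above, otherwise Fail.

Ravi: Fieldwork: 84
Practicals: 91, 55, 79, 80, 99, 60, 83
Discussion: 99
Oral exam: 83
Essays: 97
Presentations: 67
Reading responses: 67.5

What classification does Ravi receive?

Distinction

Practicals: drop 55, 60 → average of remaining 5 = 432/5 = 86.4
Weighted total:
  Fieldwork 84 × 0.13 = 10.92
  Practicals 86.4 × 0.08 = 6.912
  Discussion 99 × 0.17 = 16.83
  Oral exam 83 × 0.05 = 4.15
  Essays 97 × 0.18 = 17.46
  Presentations 67 × 0.22 = 14.74
  Reading responses 67.5 × 0.17 = 11.475
Sum = 82.487
82.487 ≥ 82 → Distinction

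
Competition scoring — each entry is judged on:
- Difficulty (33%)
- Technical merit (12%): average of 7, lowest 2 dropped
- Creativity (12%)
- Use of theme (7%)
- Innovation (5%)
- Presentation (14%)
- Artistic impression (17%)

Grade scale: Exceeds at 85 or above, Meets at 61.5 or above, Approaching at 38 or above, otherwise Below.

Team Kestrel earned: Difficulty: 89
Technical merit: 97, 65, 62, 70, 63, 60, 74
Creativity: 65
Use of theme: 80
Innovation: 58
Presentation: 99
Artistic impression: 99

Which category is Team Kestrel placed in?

Exceeds

Technical merit: drop 60, 62 → average of remaining 5 = 369/5 = 73.8
Weighted total:
  Difficulty 89 × 0.33 = 29.37
  Technical merit 73.8 × 0.12 = 8.856
  Creativity 65 × 0.12 = 7.8
  Use of theme 80 × 0.07 = 5.6
  Innovation 58 × 0.05 = 2.9
  Presentation 99 × 0.14 = 13.86
  Artistic impression 99 × 0.17 = 16.83
Sum = 85.216
85.216 ≥ 85 → Exceeds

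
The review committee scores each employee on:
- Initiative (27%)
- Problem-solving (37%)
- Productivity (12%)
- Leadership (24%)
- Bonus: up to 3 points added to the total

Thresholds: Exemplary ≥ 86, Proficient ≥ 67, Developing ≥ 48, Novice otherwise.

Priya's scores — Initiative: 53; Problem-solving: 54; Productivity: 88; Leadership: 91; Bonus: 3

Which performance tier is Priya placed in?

Proficient

Weighted total:
  Initiative 53 × 0.27 = 14.31
  Problem-solving 54 × 0.37 = 19.98
  Productivity 88 × 0.12 = 10.56
  Leadership 91 × 0.24 = 21.84
Sum = 66.69
Bonus: 66.69 + 3 = 69.69
69.69 is ≥ 67 and < 86 → Proficient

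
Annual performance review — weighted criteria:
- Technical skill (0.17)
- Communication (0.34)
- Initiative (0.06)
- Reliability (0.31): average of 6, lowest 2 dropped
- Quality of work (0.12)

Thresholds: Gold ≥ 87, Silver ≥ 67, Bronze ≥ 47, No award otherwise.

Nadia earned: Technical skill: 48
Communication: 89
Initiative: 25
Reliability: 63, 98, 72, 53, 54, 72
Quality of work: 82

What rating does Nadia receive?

Silver

Reliability: drop 53, 54 → average of remaining 4 = 305/4 = 76.25
Weighted total:
  Technical skill 48 × 0.17 = 8.16
  Communication 89 × 0.34 = 30.26
  Initiative 25 × 0.06 = 1.5
  Reliability 76.25 × 0.31 = 23.6375
  Quality of work 82 × 0.12 = 9.84
Sum = 73.3975
73.3975 is ≥ 67 and < 87 → Silver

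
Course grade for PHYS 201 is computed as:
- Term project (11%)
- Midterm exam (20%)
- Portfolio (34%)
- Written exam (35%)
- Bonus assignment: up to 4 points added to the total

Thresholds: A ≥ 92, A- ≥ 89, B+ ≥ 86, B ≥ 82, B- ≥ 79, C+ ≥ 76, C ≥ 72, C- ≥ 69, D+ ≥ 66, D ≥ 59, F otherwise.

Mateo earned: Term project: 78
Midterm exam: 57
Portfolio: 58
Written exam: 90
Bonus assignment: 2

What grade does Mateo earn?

C

Weighted total:
  Term project 78 × 0.11 = 8.58
  Midterm exam 57 × 0.2 = 11.4
  Portfolio 58 × 0.34 = 19.72
  Written exam 90 × 0.35 = 31.5
Sum = 71.2
Bonus assignment: 71.2 + 2 = 73.2
73.2 is ≥ 72 and < 76 → C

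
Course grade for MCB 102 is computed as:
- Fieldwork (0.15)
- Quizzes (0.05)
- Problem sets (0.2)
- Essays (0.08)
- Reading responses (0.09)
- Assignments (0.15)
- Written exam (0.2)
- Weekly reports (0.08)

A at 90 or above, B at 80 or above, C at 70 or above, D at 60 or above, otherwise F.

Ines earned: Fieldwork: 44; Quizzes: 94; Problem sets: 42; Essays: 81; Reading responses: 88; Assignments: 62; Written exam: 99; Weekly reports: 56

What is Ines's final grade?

Weighted total:
  Fieldwork 44 × 0.15 = 6.6
  Quizzes 94 × 0.05 = 4.7
  Problem sets 42 × 0.2 = 8.4
  Essays 81 × 0.08 = 6.48
  Reading responses 88 × 0.09 = 7.92
  Assignments 62 × 0.15 = 9.3
  Written exam 99 × 0.2 = 19.8
  Weekly reports 56 × 0.08 = 4.48
Sum = 67.68
67.68 is ≥ 60 and < 70 → D

D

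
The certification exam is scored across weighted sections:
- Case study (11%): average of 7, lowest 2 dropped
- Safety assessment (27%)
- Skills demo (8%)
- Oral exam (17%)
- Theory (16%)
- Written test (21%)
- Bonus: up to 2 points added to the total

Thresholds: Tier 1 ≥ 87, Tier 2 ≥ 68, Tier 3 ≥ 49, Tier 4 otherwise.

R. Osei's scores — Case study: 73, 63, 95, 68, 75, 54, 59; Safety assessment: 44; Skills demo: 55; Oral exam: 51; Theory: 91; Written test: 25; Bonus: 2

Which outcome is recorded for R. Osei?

Case study: drop 54, 59 → average of remaining 5 = 374/5 = 74.8
Weighted total:
  Case study 74.8 × 0.11 = 8.228
  Safety assessment 44 × 0.27 = 11.88
  Skills demo 55 × 0.08 = 4.4
  Oral exam 51 × 0.17 = 8.67
  Theory 91 × 0.16 = 14.56
  Written test 25 × 0.21 = 5.25
Sum = 52.988
Bonus: 52.988 + 2 = 54.988
54.988 is ≥ 49 and < 68 → Tier 3

Tier 3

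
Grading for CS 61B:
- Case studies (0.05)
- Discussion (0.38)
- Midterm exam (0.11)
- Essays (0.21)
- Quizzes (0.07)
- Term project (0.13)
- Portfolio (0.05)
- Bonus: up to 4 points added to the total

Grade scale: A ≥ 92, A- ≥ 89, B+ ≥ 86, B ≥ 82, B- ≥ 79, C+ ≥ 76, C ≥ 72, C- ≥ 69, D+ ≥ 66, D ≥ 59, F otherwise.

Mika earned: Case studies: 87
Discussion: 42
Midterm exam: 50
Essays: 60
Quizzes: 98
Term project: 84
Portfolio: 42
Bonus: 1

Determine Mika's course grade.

Weighted total:
  Case studies 87 × 0.05 = 4.35
  Discussion 42 × 0.38 = 15.96
  Midterm exam 50 × 0.11 = 5.5
  Essays 60 × 0.21 = 12.6
  Quizzes 98 × 0.07 = 6.86
  Term project 84 × 0.13 = 10.92
  Portfolio 42 × 0.05 = 2.1
Sum = 58.29
Bonus: 58.29 + 1 = 59.29
59.29 is ≥ 59 and < 66 → D

D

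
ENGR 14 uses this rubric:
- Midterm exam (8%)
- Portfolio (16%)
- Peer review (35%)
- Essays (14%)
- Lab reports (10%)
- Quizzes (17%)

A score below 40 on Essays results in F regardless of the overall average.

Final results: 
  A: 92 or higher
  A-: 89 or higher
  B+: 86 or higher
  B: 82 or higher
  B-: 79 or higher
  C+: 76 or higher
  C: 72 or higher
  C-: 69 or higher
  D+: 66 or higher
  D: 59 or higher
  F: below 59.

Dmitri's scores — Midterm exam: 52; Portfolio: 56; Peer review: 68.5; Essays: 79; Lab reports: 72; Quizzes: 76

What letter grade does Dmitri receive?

D+

Essays score 79 ≥ 40: minimum met.
Weighted total:
  Midterm exam 52 × 0.08 = 4.16
  Portfolio 56 × 0.16 = 8.96
  Peer review 68.5 × 0.35 = 23.975
  Essays 79 × 0.14 = 11.06
  Lab reports 72 × 0.1 = 7.2
  Quizzes 76 × 0.17 = 12.92
Sum = 68.275
68.275 is ≥ 66 and < 69 → D+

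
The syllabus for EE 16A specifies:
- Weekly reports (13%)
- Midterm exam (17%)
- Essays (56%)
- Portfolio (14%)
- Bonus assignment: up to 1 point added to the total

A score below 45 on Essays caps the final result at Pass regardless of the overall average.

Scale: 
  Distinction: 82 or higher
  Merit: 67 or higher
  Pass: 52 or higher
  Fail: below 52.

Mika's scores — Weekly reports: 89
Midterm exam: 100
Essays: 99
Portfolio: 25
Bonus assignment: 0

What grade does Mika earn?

Distinction

Essays score 99 ≥ 45: minimum met.
Weighted total:
  Weekly reports 89 × 0.13 = 11.57
  Midterm exam 100 × 0.17 = 17
  Essays 99 × 0.56 = 55.44
  Portfolio 25 × 0.14 = 3.5
Sum = 87.51
Bonus assignment: 87.51 + 0 = 87.51
87.51 ≥ 82 → Distinction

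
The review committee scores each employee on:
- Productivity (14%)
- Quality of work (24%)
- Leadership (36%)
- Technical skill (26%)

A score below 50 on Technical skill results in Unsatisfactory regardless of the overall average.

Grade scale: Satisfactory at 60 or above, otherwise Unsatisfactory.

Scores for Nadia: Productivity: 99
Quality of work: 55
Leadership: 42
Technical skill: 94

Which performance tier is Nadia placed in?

Satisfactory

Technical skill score 94 ≥ 50: minimum met.
Weighted total:
  Productivity 99 × 0.14 = 13.86
  Quality of work 55 × 0.24 = 13.2
  Leadership 42 × 0.36 = 15.12
  Technical skill 94 × 0.26 = 24.44
Sum = 66.62
66.62 ≥ 60 → Satisfactory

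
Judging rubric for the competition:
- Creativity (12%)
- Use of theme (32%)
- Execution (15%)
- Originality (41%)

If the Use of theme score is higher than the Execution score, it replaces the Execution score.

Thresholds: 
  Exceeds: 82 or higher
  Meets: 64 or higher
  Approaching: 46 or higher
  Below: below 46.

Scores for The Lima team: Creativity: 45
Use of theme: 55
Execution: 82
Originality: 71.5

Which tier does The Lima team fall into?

Use of theme (55) ≤ Execution (82), so Execution stays at 82.
Weighted total:
  Creativity 45 × 0.12 = 5.4
  Use of theme 55 × 0.32 = 17.6
  Execution 82 × 0.15 = 12.3
  Originality 71.5 × 0.41 = 29.315
Sum = 64.615
64.615 is ≥ 64 and < 82 → Meets

Meets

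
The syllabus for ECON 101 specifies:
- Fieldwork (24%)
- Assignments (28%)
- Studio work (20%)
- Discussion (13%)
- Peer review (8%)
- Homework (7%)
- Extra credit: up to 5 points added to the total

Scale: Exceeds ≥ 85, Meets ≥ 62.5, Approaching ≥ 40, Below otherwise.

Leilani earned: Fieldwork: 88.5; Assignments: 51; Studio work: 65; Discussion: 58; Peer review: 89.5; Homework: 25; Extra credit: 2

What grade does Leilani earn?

Meets

Weighted total:
  Fieldwork 88.5 × 0.24 = 21.24
  Assignments 51 × 0.28 = 14.28
  Studio work 65 × 0.2 = 13
  Discussion 58 × 0.13 = 7.54
  Peer review 89.5 × 0.08 = 7.16
  Homework 25 × 0.07 = 1.75
Sum = 64.97
Extra credit: 64.97 + 2 = 66.97
66.97 is ≥ 62.5 and < 85 → Meets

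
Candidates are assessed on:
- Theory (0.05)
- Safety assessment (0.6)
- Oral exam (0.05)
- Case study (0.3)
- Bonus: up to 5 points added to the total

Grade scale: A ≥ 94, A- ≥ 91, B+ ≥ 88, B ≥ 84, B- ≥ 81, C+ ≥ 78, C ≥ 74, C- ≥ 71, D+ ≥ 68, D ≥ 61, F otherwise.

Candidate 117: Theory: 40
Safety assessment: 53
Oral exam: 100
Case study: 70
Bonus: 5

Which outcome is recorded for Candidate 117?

D

Weighted total:
  Theory 40 × 0.05 = 2
  Safety assessment 53 × 0.6 = 31.8
  Oral exam 100 × 0.05 = 5
  Case study 70 × 0.3 = 21
Sum = 59.8
Bonus: 59.8 + 5 = 64.8
64.8 is ≥ 61 and < 68 → D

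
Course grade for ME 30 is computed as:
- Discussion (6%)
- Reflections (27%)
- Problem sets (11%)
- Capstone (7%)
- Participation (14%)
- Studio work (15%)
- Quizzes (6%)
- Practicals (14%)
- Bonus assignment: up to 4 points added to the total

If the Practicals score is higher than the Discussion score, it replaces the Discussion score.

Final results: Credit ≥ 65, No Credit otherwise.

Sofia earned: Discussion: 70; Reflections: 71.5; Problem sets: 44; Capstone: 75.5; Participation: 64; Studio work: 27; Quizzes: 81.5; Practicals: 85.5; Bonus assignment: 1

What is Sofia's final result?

Credit

Practicals (85.5) > Discussion (70), so Discussion counts as 85.5.
Weighted total:
  Discussion 85.5 × 0.06 = 5.13
  Reflections 71.5 × 0.27 = 19.305
  Problem sets 44 × 0.11 = 4.84
  Capstone 75.5 × 0.07 = 5.285
  Participation 64 × 0.14 = 8.96
  Studio work 27 × 0.15 = 4.05
  Quizzes 81.5 × 0.06 = 4.89
  Practicals 85.5 × 0.14 = 11.97
Sum = 64.43
Bonus assignment: 64.43 + 1 = 65.43
65.43 ≥ 65 → Credit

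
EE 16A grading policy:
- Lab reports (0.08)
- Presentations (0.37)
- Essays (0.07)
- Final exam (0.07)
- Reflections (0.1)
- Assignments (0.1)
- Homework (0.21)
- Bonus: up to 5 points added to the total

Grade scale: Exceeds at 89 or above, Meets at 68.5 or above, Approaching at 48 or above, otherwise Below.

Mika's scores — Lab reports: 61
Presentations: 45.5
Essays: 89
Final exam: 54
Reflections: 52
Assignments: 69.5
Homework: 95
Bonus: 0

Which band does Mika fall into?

Approaching

Weighted total:
  Lab reports 61 × 0.08 = 4.88
  Presentations 45.5 × 0.37 = 16.835
  Essays 89 × 0.07 = 6.23
  Final exam 54 × 0.07 = 3.78
  Reflections 52 × 0.1 = 5.2
  Assignments 69.5 × 0.1 = 6.95
  Homework 95 × 0.21 = 19.95
Sum = 63.825
Bonus: 63.825 + 0 = 63.825
63.825 is ≥ 48 and < 68.5 → Approaching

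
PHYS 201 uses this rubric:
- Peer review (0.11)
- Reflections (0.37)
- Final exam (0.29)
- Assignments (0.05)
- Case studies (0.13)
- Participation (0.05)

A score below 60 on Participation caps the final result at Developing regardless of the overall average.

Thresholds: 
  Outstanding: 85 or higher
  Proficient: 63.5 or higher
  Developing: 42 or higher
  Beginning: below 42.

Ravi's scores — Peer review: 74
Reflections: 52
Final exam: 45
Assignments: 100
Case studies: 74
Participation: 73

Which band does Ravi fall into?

Participation score 73 ≥ 60: minimum met.
Weighted total:
  Peer review 74 × 0.11 = 8.14
  Reflections 52 × 0.37 = 19.24
  Final exam 45 × 0.29 = 13.05
  Assignments 100 × 0.05 = 5
  Case studies 74 × 0.13 = 9.62
  Participation 73 × 0.05 = 3.65
Sum = 58.7
58.7 is ≥ 42 and < 63.5 → Developing

Developing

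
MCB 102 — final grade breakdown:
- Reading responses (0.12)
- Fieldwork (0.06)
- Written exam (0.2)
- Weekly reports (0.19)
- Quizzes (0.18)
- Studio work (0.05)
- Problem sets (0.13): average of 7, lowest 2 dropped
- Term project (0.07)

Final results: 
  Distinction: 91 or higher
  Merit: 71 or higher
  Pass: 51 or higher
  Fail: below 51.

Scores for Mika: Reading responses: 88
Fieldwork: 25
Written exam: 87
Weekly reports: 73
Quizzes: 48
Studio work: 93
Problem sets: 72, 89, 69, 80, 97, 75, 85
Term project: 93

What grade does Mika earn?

Merit

Problem sets: drop 69, 72 → average of remaining 5 = 426/5 = 85.2
Weighted total:
  Reading responses 88 × 0.12 = 10.56
  Fieldwork 25 × 0.06 = 1.5
  Written exam 87 × 0.2 = 17.4
  Weekly reports 73 × 0.19 = 13.87
  Quizzes 48 × 0.18 = 8.64
  Studio work 93 × 0.05 = 4.65
  Problem sets 85.2 × 0.13 = 11.076
  Term project 93 × 0.07 = 6.51
Sum = 74.206
74.206 is ≥ 71 and < 91 → Merit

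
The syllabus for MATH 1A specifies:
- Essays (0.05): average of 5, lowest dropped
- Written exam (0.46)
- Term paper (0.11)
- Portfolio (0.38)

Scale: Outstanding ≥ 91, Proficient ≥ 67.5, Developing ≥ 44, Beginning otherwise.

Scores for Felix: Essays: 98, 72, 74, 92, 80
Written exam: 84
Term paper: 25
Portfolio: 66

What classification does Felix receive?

Proficient

Essays: drop 72 → average of remaining 4 = 344/4 = 86
Weighted total:
  Essays 86 × 0.05 = 4.3
  Written exam 84 × 0.46 = 38.64
  Term paper 25 × 0.11 = 2.75
  Portfolio 66 × 0.38 = 25.08
Sum = 70.77
70.77 is ≥ 67.5 and < 91 → Proficient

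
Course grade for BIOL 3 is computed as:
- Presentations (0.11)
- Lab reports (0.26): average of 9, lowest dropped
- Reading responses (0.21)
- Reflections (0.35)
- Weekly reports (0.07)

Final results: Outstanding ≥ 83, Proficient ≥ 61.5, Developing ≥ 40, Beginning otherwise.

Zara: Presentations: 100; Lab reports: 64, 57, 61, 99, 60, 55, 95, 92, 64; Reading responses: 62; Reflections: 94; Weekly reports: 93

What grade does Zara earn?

Proficient

Lab reports: drop 55 → average of remaining 8 = 592/8 = 74
Weighted total:
  Presentations 100 × 0.11 = 11
  Lab reports 74 × 0.26 = 19.24
  Reading responses 62 × 0.21 = 13.02
  Reflections 94 × 0.35 = 32.9
  Weekly reports 93 × 0.07 = 6.51
Sum = 82.67
82.67 is ≥ 61.5 and < 83 → Proficient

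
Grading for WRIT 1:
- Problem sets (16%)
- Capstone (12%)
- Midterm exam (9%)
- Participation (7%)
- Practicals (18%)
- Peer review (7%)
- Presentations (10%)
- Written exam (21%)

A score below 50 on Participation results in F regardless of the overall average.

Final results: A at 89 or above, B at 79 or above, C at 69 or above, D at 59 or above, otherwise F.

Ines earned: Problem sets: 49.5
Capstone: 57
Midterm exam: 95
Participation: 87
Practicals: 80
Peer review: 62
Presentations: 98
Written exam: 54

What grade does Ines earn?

C

Participation score 87 ≥ 50: minimum met.
Weighted total:
  Problem sets 49.5 × 0.16 = 7.92
  Capstone 57 × 0.12 = 6.84
  Midterm exam 95 × 0.09 = 8.55
  Participation 87 × 0.07 = 6.09
  Practicals 80 × 0.18 = 14.4
  Peer review 62 × 0.07 = 4.34
  Presentations 98 × 0.1 = 9.8
  Written exam 54 × 0.21 = 11.34
Sum = 69.28
69.28 is ≥ 69 and < 79 → C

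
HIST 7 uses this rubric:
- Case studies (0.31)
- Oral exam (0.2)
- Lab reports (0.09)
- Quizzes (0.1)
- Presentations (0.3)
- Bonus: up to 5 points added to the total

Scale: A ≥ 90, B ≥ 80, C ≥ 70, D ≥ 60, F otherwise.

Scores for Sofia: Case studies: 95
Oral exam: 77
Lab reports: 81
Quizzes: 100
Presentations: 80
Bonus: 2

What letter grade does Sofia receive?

Weighted total:
  Case studies 95 × 0.31 = 29.45
  Oral exam 77 × 0.2 = 15.4
  Lab reports 81 × 0.09 = 7.29
  Quizzes 100 × 0.1 = 10
  Presentations 80 × 0.3 = 24
Sum = 86.14
Bonus: 86.14 + 2 = 88.14
88.14 is ≥ 80 and < 90 → B

B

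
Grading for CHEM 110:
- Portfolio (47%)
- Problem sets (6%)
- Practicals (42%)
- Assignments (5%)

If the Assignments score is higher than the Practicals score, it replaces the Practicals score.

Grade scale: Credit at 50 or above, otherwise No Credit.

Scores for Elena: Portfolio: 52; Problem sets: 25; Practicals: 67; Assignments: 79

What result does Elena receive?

Assignments (79) > Practicals (67), so Practicals counts as 79.
Weighted total:
  Portfolio 52 × 0.47 = 24.44
  Problem sets 25 × 0.06 = 1.5
  Practicals 79 × 0.42 = 33.18
  Assignments 79 × 0.05 = 3.95
Sum = 63.07
63.07 ≥ 50 → Credit

Credit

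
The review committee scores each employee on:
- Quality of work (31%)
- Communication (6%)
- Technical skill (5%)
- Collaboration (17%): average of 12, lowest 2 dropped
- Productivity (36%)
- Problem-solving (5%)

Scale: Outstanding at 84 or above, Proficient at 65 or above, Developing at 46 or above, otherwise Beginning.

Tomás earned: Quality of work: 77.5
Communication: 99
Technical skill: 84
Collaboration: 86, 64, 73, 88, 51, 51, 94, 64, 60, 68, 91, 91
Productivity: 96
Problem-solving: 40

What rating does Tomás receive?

Proficient

Collaboration: drop 51, 51 → average of remaining 10 = 779/10 = 77.9
Weighted total:
  Quality of work 77.5 × 0.31 = 24.025
  Communication 99 × 0.06 = 5.94
  Technical skill 84 × 0.05 = 4.2
  Collaboration 77.9 × 0.17 = 13.243
  Productivity 96 × 0.36 = 34.56
  Problem-solving 40 × 0.05 = 2
Sum = 83.968
83.968 is ≥ 65 and < 84 → Proficient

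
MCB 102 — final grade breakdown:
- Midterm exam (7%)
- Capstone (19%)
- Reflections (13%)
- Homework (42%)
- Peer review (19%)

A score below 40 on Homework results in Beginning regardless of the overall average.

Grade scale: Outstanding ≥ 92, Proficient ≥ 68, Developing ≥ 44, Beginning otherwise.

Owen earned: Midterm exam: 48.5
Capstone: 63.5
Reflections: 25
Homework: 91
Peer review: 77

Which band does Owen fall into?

Proficient

Homework score 91 ≥ 40: minimum met.
Weighted total:
  Midterm exam 48.5 × 0.07 = 3.395
  Capstone 63.5 × 0.19 = 12.065
  Reflections 25 × 0.13 = 3.25
  Homework 91 × 0.42 = 38.22
  Peer review 77 × 0.19 = 14.63
Sum = 71.56
71.56 is ≥ 68 and < 92 → Proficient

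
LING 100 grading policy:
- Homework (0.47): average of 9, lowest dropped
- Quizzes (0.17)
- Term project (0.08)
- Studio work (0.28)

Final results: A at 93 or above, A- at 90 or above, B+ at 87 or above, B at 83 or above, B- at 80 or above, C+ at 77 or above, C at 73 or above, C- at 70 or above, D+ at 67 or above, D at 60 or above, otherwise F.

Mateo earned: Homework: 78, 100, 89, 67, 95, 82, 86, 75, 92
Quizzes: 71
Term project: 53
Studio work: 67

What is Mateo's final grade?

Homework: drop 67 → average of remaining 8 = 697/8 = 87.125
Weighted total:
  Homework 87.125 × 0.47 = 40.94875
  Quizzes 71 × 0.17 = 12.07
  Term project 53 × 0.08 = 4.24
  Studio work 67 × 0.28 = 18.76
Sum = 76.01875
76.01875 is ≥ 73 and < 77 → C

C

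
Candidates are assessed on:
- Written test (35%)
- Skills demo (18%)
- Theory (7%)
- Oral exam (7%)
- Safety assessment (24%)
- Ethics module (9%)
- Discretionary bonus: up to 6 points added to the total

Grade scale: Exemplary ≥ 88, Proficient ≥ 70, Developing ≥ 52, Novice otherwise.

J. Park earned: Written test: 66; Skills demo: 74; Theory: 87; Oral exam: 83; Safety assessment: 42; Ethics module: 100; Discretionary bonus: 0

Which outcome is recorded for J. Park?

Developing

Weighted total:
  Written test 66 × 0.35 = 23.1
  Skills demo 74 × 0.18 = 13.32
  Theory 87 × 0.07 = 6.09
  Oral exam 83 × 0.07 = 5.81
  Safety assessment 42 × 0.24 = 10.08
  Ethics module 100 × 0.09 = 9
Sum = 67.4
Discretionary bonus: 67.4 + 0 = 67.4
67.4 is ≥ 52 and < 70 → Developing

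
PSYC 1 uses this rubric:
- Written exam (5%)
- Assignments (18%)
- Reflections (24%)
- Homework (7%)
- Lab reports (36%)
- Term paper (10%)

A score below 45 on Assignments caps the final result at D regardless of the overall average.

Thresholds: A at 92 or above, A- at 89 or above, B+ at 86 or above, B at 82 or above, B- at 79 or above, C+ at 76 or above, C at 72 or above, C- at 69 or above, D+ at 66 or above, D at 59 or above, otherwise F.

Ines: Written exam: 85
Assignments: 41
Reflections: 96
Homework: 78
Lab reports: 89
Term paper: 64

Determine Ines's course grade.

D

Assignments score 41 < 45: minimum not met.
Weighted total:
  Written exam 85 × 0.05 = 4.25
  Assignments 41 × 0.18 = 7.38
  Reflections 96 × 0.24 = 23.04
  Homework 78 × 0.07 = 5.46
  Lab reports 89 × 0.36 = 32.04
  Term paper 64 × 0.1 = 6.4
Sum = 78.57
78.57 would be C+; cap at D applies → D.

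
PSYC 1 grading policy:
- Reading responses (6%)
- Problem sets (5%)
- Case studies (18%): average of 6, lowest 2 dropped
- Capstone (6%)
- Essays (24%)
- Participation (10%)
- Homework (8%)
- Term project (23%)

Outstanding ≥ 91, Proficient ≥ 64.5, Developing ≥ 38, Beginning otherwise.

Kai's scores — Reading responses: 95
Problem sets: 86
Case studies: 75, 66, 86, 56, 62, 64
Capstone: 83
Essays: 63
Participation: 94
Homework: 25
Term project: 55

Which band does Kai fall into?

Case studies: drop 56, 62 → average of remaining 4 = 291/4 = 72.75
Weighted total:
  Reading responses 95 × 0.06 = 5.7
  Problem sets 86 × 0.05 = 4.3
  Case studies 72.75 × 0.18 = 13.095
  Capstone 83 × 0.06 = 4.98
  Essays 63 × 0.24 = 15.12
  Participation 94 × 0.1 = 9.4
  Homework 25 × 0.08 = 2
  Term project 55 × 0.23 = 12.65
Sum = 67.245
67.245 is ≥ 64.5 and < 91 → Proficient

Proficient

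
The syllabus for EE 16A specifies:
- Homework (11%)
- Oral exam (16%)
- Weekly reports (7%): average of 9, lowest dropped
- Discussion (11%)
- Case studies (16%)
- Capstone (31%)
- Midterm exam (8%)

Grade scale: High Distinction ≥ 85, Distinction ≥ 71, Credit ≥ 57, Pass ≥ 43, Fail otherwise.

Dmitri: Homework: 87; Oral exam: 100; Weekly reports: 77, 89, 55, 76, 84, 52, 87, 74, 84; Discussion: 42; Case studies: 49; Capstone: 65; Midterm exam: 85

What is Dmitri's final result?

Weekly reports: drop 52 → average of remaining 8 = 626/8 = 78.25
Weighted total:
  Homework 87 × 0.11 = 9.57
  Oral exam 100 × 0.16 = 16
  Weekly reports 78.25 × 0.07 = 5.4775
  Discussion 42 × 0.11 = 4.62
  Case studies 49 × 0.16 = 7.84
  Capstone 65 × 0.31 = 20.15
  Midterm exam 85 × 0.08 = 6.8
Sum = 70.4575
70.4575 is ≥ 57 and < 71 → Credit

Credit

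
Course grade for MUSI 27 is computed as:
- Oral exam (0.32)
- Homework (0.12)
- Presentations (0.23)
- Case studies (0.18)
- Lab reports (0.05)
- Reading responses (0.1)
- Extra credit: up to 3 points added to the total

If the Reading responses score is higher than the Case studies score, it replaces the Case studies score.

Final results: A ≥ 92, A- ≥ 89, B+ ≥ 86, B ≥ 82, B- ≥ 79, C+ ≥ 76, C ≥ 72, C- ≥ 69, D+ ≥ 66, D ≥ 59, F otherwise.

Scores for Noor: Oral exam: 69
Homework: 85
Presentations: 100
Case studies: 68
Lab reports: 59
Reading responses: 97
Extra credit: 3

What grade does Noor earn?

B+

Reading responses (97) > Case studies (68), so Case studies counts as 97.
Weighted total:
  Oral exam 69 × 0.32 = 22.08
  Homework 85 × 0.12 = 10.2
  Presentations 100 × 0.23 = 23
  Case studies 97 × 0.18 = 17.46
  Lab reports 59 × 0.05 = 2.95
  Reading responses 97 × 0.1 = 9.7
Sum = 85.39
Extra credit: 85.39 + 3 = 88.39
88.39 is ≥ 86 and < 89 → B+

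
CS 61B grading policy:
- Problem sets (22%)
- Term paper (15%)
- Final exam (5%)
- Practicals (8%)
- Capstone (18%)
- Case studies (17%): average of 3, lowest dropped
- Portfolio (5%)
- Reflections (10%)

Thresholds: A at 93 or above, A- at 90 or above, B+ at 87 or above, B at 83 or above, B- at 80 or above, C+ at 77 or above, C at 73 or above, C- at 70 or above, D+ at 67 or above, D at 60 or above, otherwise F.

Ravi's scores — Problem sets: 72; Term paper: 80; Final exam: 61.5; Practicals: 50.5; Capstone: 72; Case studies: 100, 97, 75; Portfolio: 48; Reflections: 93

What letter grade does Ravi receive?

Case studies: drop 75 → average of remaining 2 = 197/2 = 98.5
Weighted total:
  Problem sets 72 × 0.22 = 15.84
  Term paper 80 × 0.15 = 12
  Final exam 61.5 × 0.05 = 3.075
  Practicals 50.5 × 0.08 = 4.04
  Capstone 72 × 0.18 = 12.96
  Case studies 98.5 × 0.17 = 16.745
  Portfolio 48 × 0.05 = 2.4
  Reflections 93 × 0.1 = 9.3
Sum = 76.36
76.36 is ≥ 73 and < 77 → C

C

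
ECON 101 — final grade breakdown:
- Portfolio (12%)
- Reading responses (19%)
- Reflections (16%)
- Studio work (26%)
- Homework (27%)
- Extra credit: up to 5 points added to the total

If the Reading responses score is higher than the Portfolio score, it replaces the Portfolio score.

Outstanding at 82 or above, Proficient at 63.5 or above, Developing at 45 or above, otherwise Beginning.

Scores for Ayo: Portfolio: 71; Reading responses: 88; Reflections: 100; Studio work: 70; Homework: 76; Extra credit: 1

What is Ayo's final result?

Outstanding

Reading responses (88) > Portfolio (71), so Portfolio counts as 88.
Weighted total:
  Portfolio 88 × 0.12 = 10.56
  Reading responses 88 × 0.19 = 16.72
  Reflections 100 × 0.16 = 16
  Studio work 70 × 0.26 = 18.2
  Homework 76 × 0.27 = 20.52
Sum = 82
Extra credit: 82 + 1 = 83
83 ≥ 82 → Outstanding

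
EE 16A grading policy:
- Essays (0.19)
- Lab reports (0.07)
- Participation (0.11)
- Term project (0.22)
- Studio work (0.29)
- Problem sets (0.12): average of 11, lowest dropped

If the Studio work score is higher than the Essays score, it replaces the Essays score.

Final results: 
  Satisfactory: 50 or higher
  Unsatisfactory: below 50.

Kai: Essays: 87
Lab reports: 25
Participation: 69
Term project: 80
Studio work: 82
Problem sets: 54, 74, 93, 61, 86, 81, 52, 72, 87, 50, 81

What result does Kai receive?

Satisfactory

Problem sets: drop 50 → average of remaining 10 = 741/10 = 74.1
Studio work (82) ≤ Essays (87), so Essays stays at 87.
Weighted total:
  Essays 87 × 0.19 = 16.53
  Lab reports 25 × 0.07 = 1.75
  Participation 69 × 0.11 = 7.59
  Term project 80 × 0.22 = 17.6
  Studio work 82 × 0.29 = 23.78
  Problem sets 74.1 × 0.12 = 8.892
Sum = 76.142
76.142 ≥ 50 → Satisfactory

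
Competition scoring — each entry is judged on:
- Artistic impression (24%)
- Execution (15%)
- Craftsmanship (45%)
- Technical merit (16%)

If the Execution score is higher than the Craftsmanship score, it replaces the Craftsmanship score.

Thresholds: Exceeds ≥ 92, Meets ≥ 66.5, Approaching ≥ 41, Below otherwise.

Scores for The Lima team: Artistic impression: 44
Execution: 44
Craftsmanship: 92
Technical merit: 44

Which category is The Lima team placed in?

Approaching

Execution (44) ≤ Craftsmanship (92), so Craftsmanship stays at 92.
Weighted total:
  Artistic impression 44 × 0.24 = 10.56
  Execution 44 × 0.15 = 6.6
  Craftsmanship 92 × 0.45 = 41.4
  Technical merit 44 × 0.16 = 7.04
Sum = 65.6
65.6 is ≥ 41 and < 66.5 → Approaching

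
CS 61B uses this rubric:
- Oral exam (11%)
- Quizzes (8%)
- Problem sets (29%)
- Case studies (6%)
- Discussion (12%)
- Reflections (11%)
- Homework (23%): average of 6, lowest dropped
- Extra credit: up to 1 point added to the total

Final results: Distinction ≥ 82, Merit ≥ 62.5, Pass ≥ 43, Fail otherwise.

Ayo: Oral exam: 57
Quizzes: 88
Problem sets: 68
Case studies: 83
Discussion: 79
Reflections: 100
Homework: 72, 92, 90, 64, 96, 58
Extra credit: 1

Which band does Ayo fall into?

Merit

Homework: drop 58 → average of remaining 5 = 414/5 = 82.8
Weighted total:
  Oral exam 57 × 0.11 = 6.27
  Quizzes 88 × 0.08 = 7.04
  Problem sets 68 × 0.29 = 19.72
  Case studies 83 × 0.06 = 4.98
  Discussion 79 × 0.12 = 9.48
  Reflections 100 × 0.11 = 11
  Homework 82.8 × 0.23 = 19.044
Sum = 77.534
Extra credit: 77.534 + 1 = 78.534
78.534 is ≥ 62.5 and < 82 → Merit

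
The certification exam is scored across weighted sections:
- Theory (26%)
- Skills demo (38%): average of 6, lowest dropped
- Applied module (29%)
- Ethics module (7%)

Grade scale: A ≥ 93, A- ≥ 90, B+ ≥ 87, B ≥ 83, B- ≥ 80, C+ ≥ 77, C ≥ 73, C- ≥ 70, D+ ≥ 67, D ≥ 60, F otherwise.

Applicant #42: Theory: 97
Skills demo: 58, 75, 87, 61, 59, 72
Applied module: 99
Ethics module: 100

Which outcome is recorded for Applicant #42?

Skills demo: drop 58 → average of remaining 5 = 354/5 = 70.8
Weighted total:
  Theory 97 × 0.26 = 25.22
  Skills demo 70.8 × 0.38 = 26.904
  Applied module 99 × 0.29 = 28.71
  Ethics module 100 × 0.07 = 7
Sum = 87.834
87.834 is ≥ 87 and < 90 → B+

B+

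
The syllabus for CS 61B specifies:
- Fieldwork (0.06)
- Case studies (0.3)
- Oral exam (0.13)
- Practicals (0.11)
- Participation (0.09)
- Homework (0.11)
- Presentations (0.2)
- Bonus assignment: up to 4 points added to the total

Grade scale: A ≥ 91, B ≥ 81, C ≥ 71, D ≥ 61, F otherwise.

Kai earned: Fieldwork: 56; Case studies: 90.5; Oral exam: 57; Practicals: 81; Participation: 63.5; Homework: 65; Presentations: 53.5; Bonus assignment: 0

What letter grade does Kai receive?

Weighted total:
  Fieldwork 56 × 0.06 = 3.36
  Case studies 90.5 × 0.3 = 27.15
  Oral exam 57 × 0.13 = 7.41
  Practicals 81 × 0.11 = 8.91
  Participation 63.5 × 0.09 = 5.715
  Homework 65 × 0.11 = 7.15
  Presentations 53.5 × 0.2 = 10.7
Sum = 70.395
Bonus assignment: 70.395 + 0 = 70.395
70.395 is ≥ 61 and < 71 → D

D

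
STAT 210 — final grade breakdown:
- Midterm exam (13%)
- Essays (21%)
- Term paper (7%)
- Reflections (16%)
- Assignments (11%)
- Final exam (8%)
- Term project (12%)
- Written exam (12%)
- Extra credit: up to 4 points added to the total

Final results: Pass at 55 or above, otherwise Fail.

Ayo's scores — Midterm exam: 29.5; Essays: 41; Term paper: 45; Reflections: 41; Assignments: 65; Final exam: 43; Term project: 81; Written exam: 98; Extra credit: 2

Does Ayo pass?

Weighted total:
  Midterm exam 29.5 × 0.13 = 3.835
  Essays 41 × 0.21 = 8.61
  Term paper 45 × 0.07 = 3.15
  Reflections 41 × 0.16 = 6.56
  Assignments 65 × 0.11 = 7.15
  Final exam 43 × 0.08 = 3.44
  Term project 81 × 0.12 = 9.72
  Written exam 98 × 0.12 = 11.76
Sum = 54.225
Extra credit: 54.225 + 2 = 56.225
56.225 ≥ 55 → Pass

Pass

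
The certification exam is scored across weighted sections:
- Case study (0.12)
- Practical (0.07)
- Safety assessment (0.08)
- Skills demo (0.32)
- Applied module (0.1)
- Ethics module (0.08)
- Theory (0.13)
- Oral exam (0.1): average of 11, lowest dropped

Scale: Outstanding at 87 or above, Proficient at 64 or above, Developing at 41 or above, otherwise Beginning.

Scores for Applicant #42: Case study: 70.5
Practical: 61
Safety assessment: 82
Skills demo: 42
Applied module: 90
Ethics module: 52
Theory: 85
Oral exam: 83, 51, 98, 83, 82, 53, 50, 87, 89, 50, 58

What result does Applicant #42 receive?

Oral exam: drop 50 → average of remaining 10 = 734/10 = 73.4
Weighted total:
  Case study 70.5 × 0.12 = 8.46
  Practical 61 × 0.07 = 4.27
  Safety assessment 82 × 0.08 = 6.56
  Skills demo 42 × 0.32 = 13.44
  Applied module 90 × 0.1 = 9
  Ethics module 52 × 0.08 = 4.16
  Theory 85 × 0.13 = 11.05
  Oral exam 73.4 × 0.1 = 7.34
Sum = 64.28
64.28 is ≥ 64 and < 87 → Proficient

Proficient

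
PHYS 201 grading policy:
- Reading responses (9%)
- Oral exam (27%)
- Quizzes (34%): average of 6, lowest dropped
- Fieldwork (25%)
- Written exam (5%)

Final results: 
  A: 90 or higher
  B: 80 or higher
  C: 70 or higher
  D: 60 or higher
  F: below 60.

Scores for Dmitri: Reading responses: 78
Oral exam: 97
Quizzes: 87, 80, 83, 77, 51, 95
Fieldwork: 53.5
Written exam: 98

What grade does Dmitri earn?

B

Quizzes: drop 51 → average of remaining 5 = 422/5 = 84.4
Weighted total:
  Reading responses 78 × 0.09 = 7.02
  Oral exam 97 × 0.27 = 26.19
  Quizzes 84.4 × 0.34 = 28.696
  Fieldwork 53.5 × 0.25 = 13.375
  Written exam 98 × 0.05 = 4.9
Sum = 80.181
80.181 is ≥ 80 and < 90 → B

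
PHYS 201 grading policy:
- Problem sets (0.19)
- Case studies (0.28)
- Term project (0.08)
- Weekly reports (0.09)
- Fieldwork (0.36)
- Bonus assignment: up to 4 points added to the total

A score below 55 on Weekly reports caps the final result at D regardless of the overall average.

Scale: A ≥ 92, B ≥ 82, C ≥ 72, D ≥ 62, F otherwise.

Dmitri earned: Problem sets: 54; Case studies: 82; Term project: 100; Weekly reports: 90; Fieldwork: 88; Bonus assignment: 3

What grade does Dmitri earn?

B

Weekly reports score 90 ≥ 55: minimum met.
Weighted total:
  Problem sets 54 × 0.19 = 10.26
  Case studies 82 × 0.28 = 22.96
  Term project 100 × 0.08 = 8
  Weekly reports 90 × 0.09 = 8.1
  Fieldwork 88 × 0.36 = 31.68
Sum = 81
Bonus assignment: 81 + 3 = 84
84 is ≥ 82 and < 92 → B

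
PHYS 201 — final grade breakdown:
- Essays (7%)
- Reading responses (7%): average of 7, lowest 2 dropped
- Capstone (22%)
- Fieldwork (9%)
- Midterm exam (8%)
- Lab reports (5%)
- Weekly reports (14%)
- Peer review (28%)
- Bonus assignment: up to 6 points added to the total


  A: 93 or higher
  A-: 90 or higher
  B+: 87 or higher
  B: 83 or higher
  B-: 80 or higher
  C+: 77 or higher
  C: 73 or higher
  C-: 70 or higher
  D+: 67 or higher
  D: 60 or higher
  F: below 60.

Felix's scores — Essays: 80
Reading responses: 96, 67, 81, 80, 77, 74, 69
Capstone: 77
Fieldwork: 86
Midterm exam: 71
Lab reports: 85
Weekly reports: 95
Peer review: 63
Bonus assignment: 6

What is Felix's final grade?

B-

Reading responses: drop 67, 69 → average of remaining 5 = 408/5 = 81.6
Weighted total:
  Essays 80 × 0.07 = 5.6
  Reading responses 81.6 × 0.07 = 5.712
  Capstone 77 × 0.22 = 16.94
  Fieldwork 86 × 0.09 = 7.74
  Midterm exam 71 × 0.08 = 5.68
  Lab reports 85 × 0.05 = 4.25
  Weekly reports 95 × 0.14 = 13.3
  Peer review 63 × 0.28 = 17.64
Sum = 76.862
Bonus assignment: 76.862 + 6 = 82.862
82.862 is ≥ 80 and < 83 → B-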